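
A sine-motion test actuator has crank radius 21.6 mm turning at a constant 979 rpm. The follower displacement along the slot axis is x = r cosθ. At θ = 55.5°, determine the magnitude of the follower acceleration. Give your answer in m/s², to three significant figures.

129

ω = 102.5 rad/s (from 979 rpm).
x = r cosθ ⇒ ẍ = −rω² cosθ (ω constant).
|a| = rω²|cosθ| = 0.0216·(102.5)²·|cos 55.5°| = 128.59 m/s².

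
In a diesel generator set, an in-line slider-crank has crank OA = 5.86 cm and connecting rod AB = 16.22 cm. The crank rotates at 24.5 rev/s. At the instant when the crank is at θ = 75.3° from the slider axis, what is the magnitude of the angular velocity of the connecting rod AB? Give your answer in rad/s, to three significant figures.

ω = 153.9 rad/s (converted from 24.5 rev/s).
The rod makes angle φ with the slider axis where L sinφ = r sinθ; differentiating, L cosφ·φ̇ = r ω cosθ.
L cosφ = √(L² − r² sin²θ) = 0.15197 m.
|ω_rod| = r ω |cosθ| / √(L² − r² sin²θ) = 0.0586·153.9·0.25376/0.15197 = 15.062 rad/s.

15.1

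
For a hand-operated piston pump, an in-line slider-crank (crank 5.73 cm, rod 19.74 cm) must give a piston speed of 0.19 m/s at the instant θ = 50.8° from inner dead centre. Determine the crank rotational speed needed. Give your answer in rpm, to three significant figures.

34.4

For an in-line slider-crank, |v_piston| = rω|sinθ|·[1 + r cosθ/√(L² − r² sin²θ)].
With r = 0.0573 m, L = 0.1974 m, θ = 50.8°: the bracketed kinematic factor |dx/dθ| = 0.052765 m.
ω = v/|dx/dθ| = 0.19/0.052765 = 3.6009 rad/s.
N = 60ω/(2π) = 34.386 rpm.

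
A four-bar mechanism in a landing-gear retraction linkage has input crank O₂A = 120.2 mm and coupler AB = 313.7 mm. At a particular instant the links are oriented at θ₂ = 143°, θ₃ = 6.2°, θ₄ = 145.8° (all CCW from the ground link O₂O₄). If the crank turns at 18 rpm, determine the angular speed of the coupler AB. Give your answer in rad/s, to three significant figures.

0.0544

ω₂ = 1.885 rad/s (from 18 rpm).
Differentiating the loop-closure r₂e^{iθ₂}+r₃e^{iθ₃}=r₁+r₄e^{iθ₄} gives r₂ω₂e^{iθ₂}+r₃ω₃e^{iθ₃}=r₄ω₄e^{iθ₄}.
Eliminating the other unknown: ω₃ = r₂ω₂ sin(θ₄−θ₂) / [r₃ sin(θ₃−θ₄)].
Numerator sine = +0.04885; denominator sine = -0.64812.
Result = 0.1202·1.885·(+0.04885) / (0.3137·(-0.64812)) = -0.054438 rad/s; magnitude 0.054438 rad/s.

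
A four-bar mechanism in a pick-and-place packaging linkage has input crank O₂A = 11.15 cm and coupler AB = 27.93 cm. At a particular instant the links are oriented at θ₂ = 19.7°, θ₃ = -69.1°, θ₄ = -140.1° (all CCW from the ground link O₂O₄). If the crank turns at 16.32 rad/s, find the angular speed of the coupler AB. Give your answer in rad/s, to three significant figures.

ω₂ = 16.32 rad/s
Differentiating the loop-closure r₂e^{iθ₂}+r₃e^{iθ₃}=r₁+r₄e^{iθ₄} gives r₂ω₂e^{iθ₂}+r₃ω₃e^{iθ₃}=r₄ω₄e^{iθ₄}.
Eliminating the other unknown: ω₃ = r₂ω₂ sin(θ₄−θ₂) / [r₃ sin(θ₃−θ₄)].
Numerator sine = -0.34530; denominator sine = +0.94552.
Result = 0.1115·16.32·(-0.34530) / (0.2793·(+0.94552)) = -2.3793 rad/s; magnitude 2.3793 rad/s.

2.38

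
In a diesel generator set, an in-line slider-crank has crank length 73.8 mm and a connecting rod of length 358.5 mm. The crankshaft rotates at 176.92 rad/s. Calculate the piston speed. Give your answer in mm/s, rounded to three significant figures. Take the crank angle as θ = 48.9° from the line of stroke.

11200

ω = 176.9 rad/s
For an in-line slider-crank, x = r cosθ + √(L² − r² sin²θ), so v = −rω sinθ·[1 + r cosθ/√(L² − r² sin²θ)].
With r = 0.0738 m, L = 0.3585 m, θ = 48.9°: √(L² − r² sin²θ) = 0.35416 m.
v = −0.0738·176.9·0.75356·[1 + 0.0738·0.65738/0.35416] = -11.187 m/s.
|v| = 11.187 m/s = 11187 mm/s.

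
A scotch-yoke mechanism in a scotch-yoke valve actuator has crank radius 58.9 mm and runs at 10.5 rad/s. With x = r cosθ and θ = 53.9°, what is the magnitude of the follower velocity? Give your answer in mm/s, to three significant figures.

500

ω = 10.5 rad/s
x = r cosθ ⇒ ẋ = −rω sinθ.
|v| = rω|sinθ| = 0.0589·10.5·|sin 53.9°| = 0.4997 m/s = 499.7 mm/s.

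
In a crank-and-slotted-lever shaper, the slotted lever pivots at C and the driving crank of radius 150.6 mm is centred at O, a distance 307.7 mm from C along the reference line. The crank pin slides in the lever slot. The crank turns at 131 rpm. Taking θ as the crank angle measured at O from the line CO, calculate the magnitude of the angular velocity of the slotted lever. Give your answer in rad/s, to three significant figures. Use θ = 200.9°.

9.19

ω = 13.72 rad/s (from 131 rpm).
Crank pin A relative to C: A = (d + r cosθ, r sinθ); lever angle φ = atan2(r sinθ, d + r cosθ).
Differentiating tanφ: φ̇ = rω(d cosθ + r)/(d² + r² + 2dr cosθ).
d² + r² + 2dr cosθ = |CA|² = 0.0307783 m²;  d cosθ + r = -0.13685 m.
|ω_lever| = |0.1506·13.72·-0.13685| / 0.0307783 = 9.1863 rad/s.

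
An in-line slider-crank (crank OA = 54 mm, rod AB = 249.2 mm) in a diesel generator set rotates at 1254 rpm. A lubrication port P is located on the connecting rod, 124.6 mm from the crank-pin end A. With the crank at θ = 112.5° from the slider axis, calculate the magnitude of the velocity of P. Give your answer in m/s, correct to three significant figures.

6.42

ω = 131.3 rad/s.  Crank-pin speed |V_A| = rω = 7.0912 m/s, perpendicular to OA.
Rod angle: sinφ = −(r/L) sinθ ⇒ φ = -11.549°; ω_rod = −rω cosθ/√(L²−r²sin²θ) = +11.115 rad/s.
V_P = V_A + ω_rod × AP, with AP = 0.1246 m along the rod.
Components: V_Px = −rω sinθ − a·ω_rod·sinφ = -6.2742 m/s;  V_Py = rω cosθ + a·ω_rod·cosφ = -1.3568 m/s.
|V_P| = √(V_Px² + V_Py²) = 6.4192 m/s.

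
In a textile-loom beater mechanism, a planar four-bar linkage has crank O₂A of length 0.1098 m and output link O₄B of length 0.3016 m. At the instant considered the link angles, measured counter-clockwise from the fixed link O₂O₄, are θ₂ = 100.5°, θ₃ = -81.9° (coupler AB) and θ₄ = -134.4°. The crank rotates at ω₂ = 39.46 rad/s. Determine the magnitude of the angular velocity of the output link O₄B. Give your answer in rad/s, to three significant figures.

ω₂ = 39.46 rad/s
Differentiating the loop-closure r₂e^{iθ₂}+r₃e^{iθ₃}=r₁+r₄e^{iθ₄} gives r₂ω₂e^{iθ₂}+r₃ω₃e^{iθ₃}=r₄ω₄e^{iθ₄}.
Eliminating the other unknown: ω₄ = r₂ω₂ sin(θ₂−θ₃) / [r₄ sin(θ₄−θ₃)].
Numerator sine = -0.04188; denominator sine = -0.79335.
Result = 0.1098·39.46·(-0.04188) / (0.3016·(-0.79335)) = +0.75827 rad/s; magnitude 0.75827 rad/s.

0.758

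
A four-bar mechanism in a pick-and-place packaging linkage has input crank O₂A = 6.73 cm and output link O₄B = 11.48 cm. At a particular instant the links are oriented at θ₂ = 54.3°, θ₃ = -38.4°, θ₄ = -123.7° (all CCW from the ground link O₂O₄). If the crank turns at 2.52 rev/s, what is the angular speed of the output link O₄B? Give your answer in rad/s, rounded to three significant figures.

9.30

ω₂ = 15.83 rad/s (from 2.52 rev/s).
Differentiating the loop-closure r₂e^{iθ₂}+r₃e^{iθ₃}=r₁+r₄e^{iθ₄} gives r₂ω₂e^{iθ₂}+r₃ω₃e^{iθ₃}=r₄ω₄e^{iθ₄}.
Eliminating the other unknown: ω₄ = r₂ω₂ sin(θ₂−θ₃) / [r₄ sin(θ₄−θ₃)].
Numerator sine = +0.99889; denominator sine = -0.99664.
Result = 0.0673·15.83·(+0.99889) / (0.1148·(-0.99664)) = -9.3032 rad/s; magnitude 9.3032 rad/s.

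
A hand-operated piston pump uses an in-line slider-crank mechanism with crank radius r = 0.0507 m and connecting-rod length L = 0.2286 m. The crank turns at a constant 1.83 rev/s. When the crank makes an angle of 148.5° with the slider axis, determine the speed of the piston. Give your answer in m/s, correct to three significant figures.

0.247

ω = 2π·1.83 = 11.5 rad/s
For an in-line slider-crank, x = r cosθ + √(L² − r² sin²θ), so v = −rω sinθ·[1 + r cosθ/√(L² − r² sin²θ)].
With r = 0.0507 m, L = 0.2286 m, θ = 148.5°: √(L² − r² sin²θ) = 0.22706 m.
v = −0.0507·11.5·0.52250·[1 + 0.0507·-0.85264/0.22706] = -0.24661 m/s.
|v| = 0.24661 m/s.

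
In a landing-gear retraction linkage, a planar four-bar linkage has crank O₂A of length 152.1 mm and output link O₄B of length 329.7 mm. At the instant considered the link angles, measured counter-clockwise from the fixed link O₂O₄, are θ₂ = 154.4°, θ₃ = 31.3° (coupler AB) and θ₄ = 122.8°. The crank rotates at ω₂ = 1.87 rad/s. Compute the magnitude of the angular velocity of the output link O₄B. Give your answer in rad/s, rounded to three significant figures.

ω₂ = 1.87 rad/s
Differentiating the loop-closure r₂e^{iθ₂}+r₃e^{iθ₃}=r₁+r₄e^{iθ₄} gives r₂ω₂e^{iθ₂}+r₃ω₃e^{iθ₃}=r₄ω₄e^{iθ₄}.
Eliminating the other unknown: ω₄ = r₂ω₂ sin(θ₂−θ₃) / [r₄ sin(θ₄−θ₃)].
Numerator sine = +0.83772; denominator sine = +0.99966.
Result = 0.1521·1.87·(+0.83772) / (0.3297·(+0.99966)) = +0.72293 rad/s; magnitude 0.72293 rad/s.

0.723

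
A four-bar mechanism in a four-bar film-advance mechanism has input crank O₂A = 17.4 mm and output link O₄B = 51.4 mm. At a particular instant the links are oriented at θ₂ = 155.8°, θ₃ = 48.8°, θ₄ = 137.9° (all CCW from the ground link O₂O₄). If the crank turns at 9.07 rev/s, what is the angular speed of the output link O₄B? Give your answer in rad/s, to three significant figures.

ω₂ = 56.99 rad/s (from 9.07 rev/s).
Differentiating the loop-closure r₂e^{iθ₂}+r₃e^{iθ₃}=r₁+r₄e^{iθ₄} gives r₂ω₂e^{iθ₂}+r₃ω₃e^{iθ₃}=r₄ω₄e^{iθ₄}.
Eliminating the other unknown: ω₄ = r₂ω₂ sin(θ₂−θ₃) / [r₄ sin(θ₄−θ₃)].
Numerator sine = +0.95630; denominator sine = +0.99988.
Result = 0.0174·56.99·(+0.95630) / (0.0514·(+0.99988)) = +18.451 rad/s; magnitude 18.451 rad/s.

18.5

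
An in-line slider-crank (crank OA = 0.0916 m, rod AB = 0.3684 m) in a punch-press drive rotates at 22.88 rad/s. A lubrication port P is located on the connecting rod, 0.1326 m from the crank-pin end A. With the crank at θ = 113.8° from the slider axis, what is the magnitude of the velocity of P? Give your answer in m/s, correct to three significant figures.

1.92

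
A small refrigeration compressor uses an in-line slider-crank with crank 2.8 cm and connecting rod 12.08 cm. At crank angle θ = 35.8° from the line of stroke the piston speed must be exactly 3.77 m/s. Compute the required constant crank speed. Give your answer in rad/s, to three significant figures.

193

For an in-line slider-crank, |v_piston| = rω|sinθ|·[1 + r cosθ/√(L² − r² sin²θ)].
With r = 0.028 m, L = 0.1208 m, θ = 35.8°: the bracketed kinematic factor |dx/dθ| = 0.019487 m.
ω = v/|dx/dθ| = 3.77/0.019487 = 193.47 rad/s.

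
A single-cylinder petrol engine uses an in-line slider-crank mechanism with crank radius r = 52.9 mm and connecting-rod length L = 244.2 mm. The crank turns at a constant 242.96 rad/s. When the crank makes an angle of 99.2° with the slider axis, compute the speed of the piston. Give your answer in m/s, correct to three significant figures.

12.2

ω = 243 rad/s
For an in-line slider-crank, x = r cosθ + √(L² − r² sin²θ), so v = −rω sinθ·[1 + r cosθ/√(L² − r² sin²θ)].
With r = 0.0529 m, L = 0.2442 m, θ = 99.2°: √(L² − r² sin²θ) = 0.23855 m.
v = −0.0529·243·0.98714·[1 + 0.0529·-0.15988/0.23855] = -12.237 m/s.
|v| = 12.237 m/s.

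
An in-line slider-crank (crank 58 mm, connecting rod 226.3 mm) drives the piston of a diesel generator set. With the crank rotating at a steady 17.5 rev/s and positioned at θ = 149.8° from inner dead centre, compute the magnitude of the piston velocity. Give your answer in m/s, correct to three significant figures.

2.49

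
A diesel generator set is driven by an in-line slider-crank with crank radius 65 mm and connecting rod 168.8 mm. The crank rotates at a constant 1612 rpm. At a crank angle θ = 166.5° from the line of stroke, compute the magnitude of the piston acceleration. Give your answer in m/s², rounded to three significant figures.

1160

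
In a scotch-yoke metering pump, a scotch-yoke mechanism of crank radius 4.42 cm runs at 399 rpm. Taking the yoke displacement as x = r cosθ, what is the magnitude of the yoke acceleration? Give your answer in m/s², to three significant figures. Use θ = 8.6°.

76.3

ω = 41.78 rad/s (from 399 rpm).
x = r cosθ ⇒ ẍ = −rω² cosθ (ω constant).
|a| = rω²|cosθ| = 0.0442·(41.78)²·|cos 8.6°| = 76.298 m/s².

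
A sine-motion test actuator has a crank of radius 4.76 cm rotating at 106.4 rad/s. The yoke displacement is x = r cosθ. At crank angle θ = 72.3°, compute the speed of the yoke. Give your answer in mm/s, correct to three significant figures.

ω = 106.4 rad/s
x = r cosθ ⇒ ẋ = −rω sinθ.
|v| = rω|sinθ| = 0.0476·106.4·|sin 72.3°| = 4.8249 m/s = 4824.9 mm/s.

4820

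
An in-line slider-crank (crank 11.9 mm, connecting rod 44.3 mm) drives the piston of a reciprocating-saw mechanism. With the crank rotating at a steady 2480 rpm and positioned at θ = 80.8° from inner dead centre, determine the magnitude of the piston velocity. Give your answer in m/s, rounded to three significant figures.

ω = 2π·2480/60 = 259.7 rad/s
For an in-line slider-crank, x = r cosθ + √(L² − r² sin²θ), so v = −rω sinθ·[1 + r cosθ/√(L² − r² sin²θ)].
With r = 0.0119 m, L = 0.0443 m, θ = 80.8°: √(L² − r² sin²θ) = 0.042714 m.
v = −0.0119·259.7·0.98714·[1 + 0.0119·0.15988/0.042714] = -3.1866 m/s.
|v| = 3.1866 m/s.

3.19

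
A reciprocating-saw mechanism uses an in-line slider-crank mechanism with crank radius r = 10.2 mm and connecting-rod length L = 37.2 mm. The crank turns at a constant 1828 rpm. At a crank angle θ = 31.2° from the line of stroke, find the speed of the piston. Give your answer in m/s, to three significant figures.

1.25

ω = 2π·1828/60 = 191.4 rad/s
For an in-line slider-crank, x = r cosθ + √(L² − r² sin²θ), so v = −rω sinθ·[1 + r cosθ/√(L² − r² sin²θ)].
With r = 0.0102 m, L = 0.0372 m, θ = 31.2°: √(L² − r² sin²θ) = 0.036823 m.
v = −0.0102·191.4·0.51803·[1 + 0.0102·0.85536/0.036823] = -1.2511 m/s.
|v| = 1.2511 m/s.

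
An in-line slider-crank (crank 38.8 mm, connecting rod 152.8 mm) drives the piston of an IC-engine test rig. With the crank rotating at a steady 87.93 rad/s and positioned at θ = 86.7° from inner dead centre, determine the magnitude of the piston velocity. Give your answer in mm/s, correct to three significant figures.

3460

ω = 87.93 rad/s
For an in-line slider-crank, x = r cosθ + √(L² − r² sin²θ), so v = −rω sinθ·[1 + r cosθ/√(L² − r² sin²θ)].
With r = 0.0388 m, L = 0.1528 m, θ = 86.7°: √(L² − r² sin²θ) = 0.14781 m.
v = −0.0388·87.93·0.99834·[1 + 0.0388·0.05756/0.14781] = -3.4575 m/s.
|v| = 3.4575 m/s = 3457.5 mm/s.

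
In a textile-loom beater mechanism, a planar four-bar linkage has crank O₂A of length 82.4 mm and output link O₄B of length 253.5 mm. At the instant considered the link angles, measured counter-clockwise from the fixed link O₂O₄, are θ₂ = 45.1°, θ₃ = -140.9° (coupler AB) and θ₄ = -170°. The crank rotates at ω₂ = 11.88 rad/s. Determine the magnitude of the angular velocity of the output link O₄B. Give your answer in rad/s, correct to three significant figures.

0.830

ω₂ = 11.88 rad/s
Differentiating the loop-closure r₂e^{iθ₂}+r₃e^{iθ₃}=r₁+r₄e^{iθ₄} gives r₂ω₂e^{iθ₂}+r₃ω₃e^{iθ₃}=r₄ω₄e^{iθ₄}.
Eliminating the other unknown: ω₄ = r₂ω₂ sin(θ₂−θ₃) / [r₄ sin(θ₄−θ₃)].
Numerator sine = -0.10453; denominator sine = -0.48634.
Result = 0.0824·11.88·(-0.10453) / (0.2535·(-0.48634)) = +0.82997 rad/s; magnitude 0.82997 rad/s.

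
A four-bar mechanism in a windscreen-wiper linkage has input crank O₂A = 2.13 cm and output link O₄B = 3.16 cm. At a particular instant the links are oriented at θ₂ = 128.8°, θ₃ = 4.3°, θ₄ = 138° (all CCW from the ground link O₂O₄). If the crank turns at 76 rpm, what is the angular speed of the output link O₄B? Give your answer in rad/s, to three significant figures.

ω₂ = 7.959 rad/s (from 76 rpm).
Differentiating the loop-closure r₂e^{iθ₂}+r₃e^{iθ₃}=r₁+r₄e^{iθ₄} gives r₂ω₂e^{iθ₂}+r₃ω₃e^{iθ₃}=r₄ω₄e^{iθ₄}.
Eliminating the other unknown: ω₄ = r₂ω₂ sin(θ₂−θ₃) / [r₄ sin(θ₄−θ₃)].
Numerator sine = +0.82413; denominator sine = +0.72297.
Result = 0.0213·7.959·(+0.82413) / (0.0316·(+0.72297)) = +6.1152 rad/s; magnitude 6.1152 rad/s.

6.12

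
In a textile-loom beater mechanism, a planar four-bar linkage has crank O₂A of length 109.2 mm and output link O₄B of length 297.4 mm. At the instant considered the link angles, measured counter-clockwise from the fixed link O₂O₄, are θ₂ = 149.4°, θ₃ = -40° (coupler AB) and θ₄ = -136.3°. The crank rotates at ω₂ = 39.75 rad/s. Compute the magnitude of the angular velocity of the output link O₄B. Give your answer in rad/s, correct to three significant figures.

2.40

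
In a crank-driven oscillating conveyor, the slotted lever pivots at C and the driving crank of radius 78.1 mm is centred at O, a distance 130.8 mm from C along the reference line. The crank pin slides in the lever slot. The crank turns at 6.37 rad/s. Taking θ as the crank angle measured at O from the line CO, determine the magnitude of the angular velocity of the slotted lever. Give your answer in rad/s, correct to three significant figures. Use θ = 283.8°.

1.94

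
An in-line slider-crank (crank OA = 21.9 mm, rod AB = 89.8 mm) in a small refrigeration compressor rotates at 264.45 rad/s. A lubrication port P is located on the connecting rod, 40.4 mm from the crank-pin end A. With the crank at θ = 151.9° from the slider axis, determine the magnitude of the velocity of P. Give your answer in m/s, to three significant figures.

ω = 264.4 rad/s.  Crank-pin speed |V_A| = rω = 5.7915 m/s, perpendicular to OA.
Rod angle: sinφ = −(r/L) sinθ ⇒ φ = -6.596°; ω_rod = −rω cosθ/√(L²−r²sin²θ) = +57.27 rad/s.
V_P = V_A + ω_rod × AP, with AP = 0.0404 m along the rod.
Components: V_Px = −rω sinθ − a·ω_rod·sinφ = -2.4621 m/s;  V_Py = rω cosθ + a·ω_rod·cosφ = -2.8104 m/s.
|V_P| = √(V_Px² + V_Py²) = 3.7363 m/s.

3.74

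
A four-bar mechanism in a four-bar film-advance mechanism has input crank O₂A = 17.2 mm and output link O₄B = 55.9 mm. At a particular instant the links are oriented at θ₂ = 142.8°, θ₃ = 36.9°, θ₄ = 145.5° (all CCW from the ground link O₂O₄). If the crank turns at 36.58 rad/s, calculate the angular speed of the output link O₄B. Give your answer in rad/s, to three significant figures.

11.4

ω₂ = 36.58 rad/s
Differentiating the loop-closure r₂e^{iθ₂}+r₃e^{iθ₃}=r₁+r₄e^{iθ₄} gives r₂ω₂e^{iθ₂}+r₃ω₃e^{iθ₃}=r₄ω₄e^{iθ₄}.
Eliminating the other unknown: ω₄ = r₂ω₂ sin(θ₂−θ₃) / [r₄ sin(θ₄−θ₃)].
Numerator sine = +0.96174; denominator sine = +0.94777.
Result = 0.0172·36.58·(+0.96174) / (0.0559·(+0.94777)) = +11.421 rad/s; magnitude 11.421 rad/s.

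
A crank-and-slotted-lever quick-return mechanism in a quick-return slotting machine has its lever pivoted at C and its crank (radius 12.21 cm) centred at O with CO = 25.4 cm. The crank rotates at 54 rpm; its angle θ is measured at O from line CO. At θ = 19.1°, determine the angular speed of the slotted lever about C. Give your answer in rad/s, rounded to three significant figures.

1.81

ω = 5.655 rad/s (from 54 rpm).
Crank pin A relative to C: A = (d + r cosθ, r sinθ); lever angle φ = atan2(r sinθ, d + r cosθ).
Differentiating tanφ: φ̇ = rω(d cosθ + r)/(d² + r² + 2dr cosθ).
d² + r² + 2dr cosθ = |CA|² = 0.138037 m²;  d cosθ + r = +0.36212 m.
|ω_lever| = |0.1221·5.655·+0.36212| / 0.138037 = 1.8113 rad/s.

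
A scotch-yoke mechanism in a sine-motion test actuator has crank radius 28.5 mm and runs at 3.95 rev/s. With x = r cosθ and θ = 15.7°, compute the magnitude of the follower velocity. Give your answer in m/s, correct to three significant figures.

ω = 24.82 rad/s (from 3.95 rev/s).
x = r cosθ ⇒ ẋ = −rω sinθ.
|v| = rω|sinθ| = 0.0285·24.82·|sin 15.7°| = 0.1914 m/s.

0.191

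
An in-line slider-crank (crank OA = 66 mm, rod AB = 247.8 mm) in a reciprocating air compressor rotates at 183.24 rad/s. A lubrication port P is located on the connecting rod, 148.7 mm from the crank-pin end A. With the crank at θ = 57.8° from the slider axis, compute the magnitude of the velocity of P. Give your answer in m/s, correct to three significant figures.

11.4

ω = 183.2 rad/s.  Crank-pin speed |V_A| = rω = 12.094 m/s, perpendicular to OA.
Rod angle: sinφ = −(r/L) sinθ ⇒ φ = -13.025°; ω_rod = −rω cosθ/√(L²−r²sin²θ) = -26.694 rad/s.
V_P = V_A + ω_rod × AP, with AP = 0.1487 m along the rod.
Components: V_Px = −rω sinθ − a·ω_rod·sinφ = -11.128 m/s;  V_Py = rω cosθ + a·ω_rod·cosφ = +2.5773 m/s.
|V_P| = √(V_Px² + V_Py²) = 11.423 m/s.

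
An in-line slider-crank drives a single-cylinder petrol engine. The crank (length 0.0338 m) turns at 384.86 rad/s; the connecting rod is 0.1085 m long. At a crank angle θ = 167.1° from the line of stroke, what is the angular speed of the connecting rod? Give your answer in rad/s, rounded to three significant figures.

117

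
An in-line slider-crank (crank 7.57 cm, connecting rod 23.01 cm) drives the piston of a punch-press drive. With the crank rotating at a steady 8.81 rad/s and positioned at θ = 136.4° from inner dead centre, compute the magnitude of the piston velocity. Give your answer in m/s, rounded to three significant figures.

ω = 8.81 rad/s
For an in-line slider-crank, x = r cosθ + √(L² − r² sin²θ), so v = −rω sinθ·[1 + r cosθ/√(L² − r² sin²θ)].
With r = 0.0757 m, L = 0.2301 m, θ = 136.4°: √(L² − r² sin²θ) = 0.2241 m.
v = −0.0757·8.81·0.68962·[1 + 0.0757·-0.72417/0.2241] = -0.34741 m/s.
|v| = 0.34741 m/s.

0.347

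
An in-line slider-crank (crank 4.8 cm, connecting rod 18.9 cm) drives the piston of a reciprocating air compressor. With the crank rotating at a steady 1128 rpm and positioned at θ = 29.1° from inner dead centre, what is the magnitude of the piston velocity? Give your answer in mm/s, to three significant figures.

ω = 2π·1128/60 = 118.1 rad/s
For an in-line slider-crank, x = r cosθ + √(L² − r² sin²θ), so v = −rω sinθ·[1 + r cosθ/√(L² − r² sin²θ)].
With r = 0.048 m, L = 0.189 m, θ = 29.1°: √(L² − r² sin²θ) = 0.18755 m.
v = −0.048·118.1·0.48634·[1 + 0.048·0.87377/0.18755] = -3.3741 m/s.
|v| = 3.3741 m/s = 3374.1 mm/s.

3370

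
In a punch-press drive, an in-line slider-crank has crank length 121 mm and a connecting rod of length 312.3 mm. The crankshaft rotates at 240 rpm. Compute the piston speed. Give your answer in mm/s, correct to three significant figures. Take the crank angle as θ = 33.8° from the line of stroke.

2250

ω = 2π·240/60 = 25.13 rad/s
For an in-line slider-crank, x = r cosθ + √(L² − r² sin²θ), so v = −rω sinθ·[1 + r cosθ/√(L² − r² sin²θ)].
With r = 0.121 m, L = 0.3123 m, θ = 33.8°: √(L² − r² sin²θ) = 0.30496 m.
v = −0.121·25.13·0.55630·[1 + 0.121·0.83098/0.30496] = -2.2495 m/s.
|v| = 2.2495 m/s = 2249.5 mm/s.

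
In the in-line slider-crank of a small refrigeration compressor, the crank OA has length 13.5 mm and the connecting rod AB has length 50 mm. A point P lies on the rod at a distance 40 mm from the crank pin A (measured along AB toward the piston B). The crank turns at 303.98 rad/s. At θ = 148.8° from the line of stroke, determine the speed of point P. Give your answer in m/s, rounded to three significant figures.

ω = 304 rad/s.  Crank-pin speed |V_A| = rω = 4.1037 m/s, perpendicular to OA.
Rod angle: sinφ = −(r/L) sinθ ⇒ φ = -8.040°; ω_rod = −rω cosθ/√(L²−r²sin²θ) = +70.901 rad/s.
V_P = V_A + ω_rod × AP, with AP = 0.04 m along the rod.
Components: V_Px = −rω sinθ − a·ω_rod·sinφ = -1.7292 m/s;  V_Py = rω cosθ + a·ω_rod·cosφ = -0.70204 m/s.
|V_P| = √(V_Px² + V_Py²) = 1.8663 m/s.

1.87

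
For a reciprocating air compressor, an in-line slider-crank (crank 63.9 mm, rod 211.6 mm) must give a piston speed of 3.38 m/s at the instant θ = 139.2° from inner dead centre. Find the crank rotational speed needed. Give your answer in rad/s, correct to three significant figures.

For an in-line slider-crank, |v_piston| = rω|sinθ|·[1 + r cosθ/√(L² − r² sin²θ)].
With r = 0.0639 m, L = 0.2116 m, θ = 139.2°: the bracketed kinematic factor |dx/dθ| = 0.032017 m.
ω = v/|dx/dθ| = 3.38/0.032017 = 105.57 rad/s.

106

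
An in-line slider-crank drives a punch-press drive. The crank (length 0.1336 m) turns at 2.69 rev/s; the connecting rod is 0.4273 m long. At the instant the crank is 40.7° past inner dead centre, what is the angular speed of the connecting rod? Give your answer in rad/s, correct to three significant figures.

ω = 16.9 rad/s (converted from 2.69 rev/s).
The rod makes angle φ with the slider axis where L sinφ = r sinθ; differentiating, L cosφ·φ̇ = r ω cosθ.
L cosφ = √(L² − r² sin²θ) = 0.41832 m.
|ω_rod| = r ω |cosθ| / √(L² − r² sin²θ) = 0.1336·16.9·0.75813/0.41832 = 4.0923 rad/s.

4.09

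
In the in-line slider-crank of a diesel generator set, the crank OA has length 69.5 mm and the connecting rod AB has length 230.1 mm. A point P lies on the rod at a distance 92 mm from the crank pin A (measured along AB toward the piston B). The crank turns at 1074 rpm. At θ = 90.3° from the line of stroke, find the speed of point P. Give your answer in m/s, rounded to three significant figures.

ω = 112.5 rad/s.  Crank-pin speed |V_A| = rω = 7.8166 m/s, perpendicular to OA.
Rod angle: sinφ = −(r/L) sinθ ⇒ φ = -17.580°; ω_rod = −rω cosθ/√(L²−r²sin²θ) = +0.18658 rad/s.
V_P = V_A + ω_rod × AP, with AP = 0.092 m along the rod.
Components: V_Px = −rω sinθ − a·ω_rod·sinφ = -7.8113 m/s;  V_Py = rω cosθ + a·ω_rod·cosφ = -0.024564 m/s.
|V_P| = √(V_Px² + V_Py²) = 7.8113 m/s.

7.81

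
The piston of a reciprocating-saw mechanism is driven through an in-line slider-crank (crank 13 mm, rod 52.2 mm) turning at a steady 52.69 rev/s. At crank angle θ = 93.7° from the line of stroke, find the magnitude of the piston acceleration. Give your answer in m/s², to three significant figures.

455

ω = 2π·52.7 = 331.1 rad/s
x(θ) = r cosθ + √(L² − r² sin²θ); with ω constant, a = ω²·d²x/dθ².
d²x/dθ² = −r cosθ − r²(cos2θ)/√u − r⁴ sin²2θ/(4u^{3/2}),  u = L² − r² sin²θ = 0.00255654 m².
Substituting r = 0.013 m, L = 0.0522 m, θ = 93.7°: d²x/dθ² = +0.0041526 m.
a = ω²·d²x/dθ² = (331.1)²·(+0.0041526) = +455.13 m/s²;  |a| = 455.13 m/s².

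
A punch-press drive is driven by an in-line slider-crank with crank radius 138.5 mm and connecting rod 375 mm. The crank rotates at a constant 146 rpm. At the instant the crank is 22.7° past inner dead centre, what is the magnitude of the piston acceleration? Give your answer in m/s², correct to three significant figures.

ω = 2π·146/60 = 15.29 rad/s
x(θ) = r cosθ + √(L² − r² sin²θ); with ω constant, a = ω²·d²x/dθ².
d²x/dθ² = −r cosθ − r²(cos2θ)/√u − r⁴ sin²2θ/(4u^{3/2}),  u = L² − r² sin²θ = 0.137768 m².
Substituting r = 0.1385 m, L = 0.375 m, θ = 22.7°: d²x/dθ² = -0.16497 m.
a = ω²·d²x/dθ² = (15.29)²·(-0.16497) = -38.563 m/s²;  |a| = 38.563 m/s².

38.6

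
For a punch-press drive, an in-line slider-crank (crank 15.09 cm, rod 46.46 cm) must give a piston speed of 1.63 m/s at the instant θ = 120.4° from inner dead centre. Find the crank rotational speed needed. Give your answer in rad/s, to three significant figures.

For an in-line slider-crank, |v_piston| = rω|sinθ|·[1 + r cosθ/√(L² − r² sin²θ)].
With r = 0.1509 m, L = 0.4646 m, θ = 120.4°: the bracketed kinematic factor |dx/dθ| = 0.10787 m.
ω = v/|dx/dθ| = 1.63/0.10787 = 15.111 rad/s.

15.1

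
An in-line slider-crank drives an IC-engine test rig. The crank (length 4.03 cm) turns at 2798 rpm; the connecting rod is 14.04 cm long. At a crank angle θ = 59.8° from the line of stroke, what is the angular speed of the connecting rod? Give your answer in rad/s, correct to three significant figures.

43.7

ω = 293 rad/s (converted from 2798 rpm).
The rod makes angle φ with the slider axis where L sinφ = r sinθ; differentiating, L cosφ·φ̇ = r ω cosθ.
L cosφ = √(L² − r² sin²θ) = 0.13601 m.
|ω_rod| = r ω |cosθ| / √(L² − r² sin²θ) = 0.0403·293·0.50302/0.13601 = 43.671 rad/s.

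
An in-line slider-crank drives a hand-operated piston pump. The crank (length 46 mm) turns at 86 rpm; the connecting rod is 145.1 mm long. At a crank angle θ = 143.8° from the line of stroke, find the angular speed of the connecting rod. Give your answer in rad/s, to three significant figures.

2.35

ω = 9.006 rad/s (converted from 86 rpm).
The rod makes angle φ with the slider axis where L sinφ = r sinθ; differentiating, L cosφ·φ̇ = r ω cosθ.
L cosφ = √(L² − r² sin²θ) = 0.14253 m.
|ω_rod| = r ω |cosθ| / √(L² − r² sin²θ) = 0.046·9.006·0.80696/0.14253 = 2.3454 rad/s.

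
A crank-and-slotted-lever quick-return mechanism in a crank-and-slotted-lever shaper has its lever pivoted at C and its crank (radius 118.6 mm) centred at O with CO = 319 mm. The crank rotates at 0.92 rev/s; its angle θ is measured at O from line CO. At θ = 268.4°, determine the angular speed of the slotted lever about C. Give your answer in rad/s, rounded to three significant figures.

0.661

ω = 5.781 rad/s (from 0.92 rev/s).
Crank pin A relative to C: A = (d + r cosθ, r sinθ); lever angle φ = atan2(r sinθ, d + r cosθ).
Differentiating tanφ: φ̇ = rω(d cosθ + r)/(d² + r² + 2dr cosθ).
d² + r² + 2dr cosθ = |CA|² = 0.113714 m²;  d cosθ + r = +0.10969 m.
|ω_lever| = |0.1186·5.781·+0.10969| / 0.113714 = 0.66133 rad/s.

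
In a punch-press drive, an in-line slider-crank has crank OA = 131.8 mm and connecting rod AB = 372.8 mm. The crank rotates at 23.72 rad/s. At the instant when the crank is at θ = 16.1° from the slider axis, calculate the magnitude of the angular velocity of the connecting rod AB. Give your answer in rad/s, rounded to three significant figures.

ω = 23.72 rad/s
The rod makes angle φ with the slider axis where L sinφ = r sinθ; differentiating, L cosφ·φ̇ = r ω cosθ.
L cosφ = √(L² − r² sin²θ) = 0.371 m.
|ω_rod| = r ω |cosθ| / √(L² − r² sin²θ) = 0.1318·23.72·0.96078/0.371 = 8.0961 rad/s.

8.10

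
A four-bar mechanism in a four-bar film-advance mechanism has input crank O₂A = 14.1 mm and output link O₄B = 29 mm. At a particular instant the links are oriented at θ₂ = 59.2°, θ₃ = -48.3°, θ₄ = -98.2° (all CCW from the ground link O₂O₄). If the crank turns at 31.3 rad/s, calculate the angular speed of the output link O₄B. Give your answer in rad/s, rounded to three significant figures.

ω₂ = 31.3 rad/s
Differentiating the loop-closure r₂e^{iθ₂}+r₃e^{iθ₃}=r₁+r₄e^{iθ₄} gives r₂ω₂e^{iθ₂}+r₃ω₃e^{iθ₃}=r₄ω₄e^{iθ₄}.
Eliminating the other unknown: ω₄ = r₂ω₂ sin(θ₂−θ₃) / [r₄ sin(θ₄−θ₃)].
Numerator sine = +0.95372; denominator sine = -0.76492.
Result = 0.0141·31.3·(+0.95372) / (0.029·(-0.76492)) = -18.974 rad/s; magnitude 18.974 rad/s.

19.0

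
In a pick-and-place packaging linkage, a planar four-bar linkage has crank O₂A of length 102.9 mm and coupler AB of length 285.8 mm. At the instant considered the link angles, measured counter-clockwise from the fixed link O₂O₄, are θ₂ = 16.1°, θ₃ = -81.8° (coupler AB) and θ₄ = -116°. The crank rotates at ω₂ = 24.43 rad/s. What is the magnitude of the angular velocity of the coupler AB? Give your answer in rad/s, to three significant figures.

ω₂ = 24.43 rad/s
Differentiating the loop-closure r₂e^{iθ₂}+r₃e^{iθ₃}=r₁+r₄e^{iθ₄} gives r₂ω₂e^{iθ₂}+r₃ω₃e^{iθ₃}=r₄ω₄e^{iθ₄}.
Eliminating the other unknown: ω₃ = r₂ω₂ sin(θ₄−θ₂) / [r₃ sin(θ₃−θ₄)].
Numerator sine = -0.74198; denominator sine = +0.56208.
Result = 0.1029·24.43·(-0.74198) / (0.2858·(+0.56208)) = -11.611 rad/s; magnitude 11.611 rad/s.

11.6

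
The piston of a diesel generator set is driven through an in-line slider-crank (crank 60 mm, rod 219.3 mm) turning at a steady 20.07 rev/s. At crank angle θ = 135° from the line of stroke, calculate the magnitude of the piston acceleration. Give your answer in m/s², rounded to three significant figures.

ω = 2π·20.1 = 126.1 rad/s
x(θ) = r cosθ + √(L² − r² sin²θ); with ω constant, a = ω²·d²x/dθ².
d²x/dθ² = −r cosθ − r²(cos2θ)/√u − r⁴ sin²2θ/(4u^{3/2}),  u = L² − r² sin²θ = 0.0462925 m².
Substituting r = 0.06 m, L = 0.2193 m, θ = 135°: d²x/dθ² = +0.042101 m.
a = ω²·d²x/dθ² = (126.1)²·(+0.042101) = +669.5 m/s²;  |a| = 669.5 m/s².

669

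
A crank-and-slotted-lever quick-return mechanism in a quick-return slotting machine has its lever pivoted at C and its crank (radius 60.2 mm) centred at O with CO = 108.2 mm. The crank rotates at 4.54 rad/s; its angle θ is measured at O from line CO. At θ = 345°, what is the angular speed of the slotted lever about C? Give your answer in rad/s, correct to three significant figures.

1.61

ω = 4.54 rad/s
Crank pin A relative to C: A = (d + r cosθ, r sinθ); lever angle φ = atan2(r sinθ, d + r cosθ).
Differentiating tanφ: φ̇ = rω(d cosθ + r)/(d² + r² + 2dr cosθ).
d² + r² + 2dr cosθ = |CA|² = 0.0279147 m²;  d cosθ + r = +0.16471 m.
|ω_lever| = |0.0602·4.54·+0.16471| / 0.0279147 = 1.6127 rad/s.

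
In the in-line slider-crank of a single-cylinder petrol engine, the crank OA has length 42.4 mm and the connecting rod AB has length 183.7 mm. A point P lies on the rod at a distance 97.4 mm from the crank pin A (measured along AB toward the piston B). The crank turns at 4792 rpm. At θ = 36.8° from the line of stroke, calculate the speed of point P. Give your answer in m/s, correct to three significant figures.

16.1

ω = 501.8 rad/s.  Crank-pin speed |V_A| = rω = 21.277 m/s, perpendicular to OA.
Rod angle: sinφ = −(r/L) sinθ ⇒ φ = -7.947°; ω_rod = −rω cosθ/√(L²−r²sin²θ) = -93.644 rad/s.
V_P = V_A + ω_rod × AP, with AP = 0.0974 m along the rod.
Components: V_Px = −rω sinθ − a·ω_rod·sinφ = -14.007 m/s;  V_Py = rω cosθ + a·ω_rod·cosφ = +8.0039 m/s.
|V_P| = √(V_Px² + V_Py²) = 16.132 m/s.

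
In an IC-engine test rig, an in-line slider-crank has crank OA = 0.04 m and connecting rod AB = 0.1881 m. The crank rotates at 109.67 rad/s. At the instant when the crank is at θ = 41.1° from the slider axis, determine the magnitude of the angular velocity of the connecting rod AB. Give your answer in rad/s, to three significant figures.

ω = 109.7 rad/s
The rod makes angle φ with the slider axis where L sinφ = r sinθ; differentiating, L cosφ·φ̇ = r ω cosθ.
L cosφ = √(L² − r² sin²θ) = 0.18625 m.
|ω_rod| = r ω |cosθ| / √(L² − r² sin²θ) = 0.04·109.7·0.75356/0.18625 = 17.749 rad/s.

17.7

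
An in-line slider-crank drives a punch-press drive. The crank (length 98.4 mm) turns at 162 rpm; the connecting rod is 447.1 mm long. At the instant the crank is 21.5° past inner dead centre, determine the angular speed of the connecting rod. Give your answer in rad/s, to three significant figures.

3.49

ω = 16.96 rad/s (converted from 162 rpm).
The rod makes angle φ with the slider axis where L sinφ = r sinθ; differentiating, L cosφ·φ̇ = r ω cosθ.
L cosφ = √(L² − r² sin²θ) = 0.44564 m.
|ω_rod| = r ω |cosθ| / √(L² − r² sin²θ) = 0.0984·16.96·0.93042/0.44564 = 3.4852 rad/s.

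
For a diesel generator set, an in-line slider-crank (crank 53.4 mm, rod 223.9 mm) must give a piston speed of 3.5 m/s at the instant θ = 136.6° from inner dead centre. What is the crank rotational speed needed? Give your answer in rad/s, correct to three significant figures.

For an in-line slider-crank, |v_piston| = rω|sinθ|·[1 + r cosθ/√(L² − r² sin²θ)].
With r = 0.0534 m, L = 0.2239 m, θ = 136.6°: the bracketed kinematic factor |dx/dθ| = 0.030245 m.
ω = v/|dx/dθ| = 3.5/0.030245 = 115.72 rad/s.

116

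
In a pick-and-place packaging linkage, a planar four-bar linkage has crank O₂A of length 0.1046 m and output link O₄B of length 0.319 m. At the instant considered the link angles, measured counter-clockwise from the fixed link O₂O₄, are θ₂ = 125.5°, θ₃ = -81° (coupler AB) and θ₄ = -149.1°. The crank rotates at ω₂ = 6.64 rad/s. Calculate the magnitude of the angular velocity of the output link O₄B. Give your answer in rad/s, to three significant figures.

ω₂ = 6.64 rad/s
Differentiating the loop-closure r₂e^{iθ₂}+r₃e^{iθ₃}=r₁+r₄e^{iθ₄} gives r₂ω₂e^{iθ₂}+r₃ω₃e^{iθ₃}=r₄ω₄e^{iθ₄}.
Eliminating the other unknown: ω₄ = r₂ω₂ sin(θ₂−θ₃) / [r₄ sin(θ₄−θ₃)].
Numerator sine = -0.44620; denominator sine = -0.92784.
Result = 0.1046·6.64·(-0.44620) / (0.319·(-0.92784)) = +1.047 rad/s; magnitude 1.047 rad/s.

1.05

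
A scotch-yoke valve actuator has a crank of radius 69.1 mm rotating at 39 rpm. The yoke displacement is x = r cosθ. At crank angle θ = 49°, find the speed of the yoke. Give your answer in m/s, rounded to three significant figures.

0.213

ω = 4.084 rad/s (from 39 rpm).
x = r cosθ ⇒ ẋ = −rω sinθ.
|v| = rω|sinθ| = 0.0691·4.084·|sin 49°| = 0.21299 m/s.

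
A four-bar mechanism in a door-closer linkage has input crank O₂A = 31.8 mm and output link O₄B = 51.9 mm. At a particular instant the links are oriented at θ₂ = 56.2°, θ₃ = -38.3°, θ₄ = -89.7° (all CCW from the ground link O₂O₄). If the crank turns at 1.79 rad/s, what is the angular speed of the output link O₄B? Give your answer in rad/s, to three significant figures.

1.40

ω₂ = 1.79 rad/s
Differentiating the loop-closure r₂e^{iθ₂}+r₃e^{iθ₃}=r₁+r₄e^{iθ₄} gives r₂ω₂e^{iθ₂}+r₃ω₃e^{iθ₃}=r₄ω₄e^{iθ₄}.
Eliminating the other unknown: ω₄ = r₂ω₂ sin(θ₂−θ₃) / [r₄ sin(θ₄−θ₃)].
Numerator sine = +0.99692; denominator sine = -0.78152.
Result = 0.0318·1.79·(+0.99692) / (0.0519·(-0.78152)) = -1.399 rad/s; magnitude 1.399 rad/s.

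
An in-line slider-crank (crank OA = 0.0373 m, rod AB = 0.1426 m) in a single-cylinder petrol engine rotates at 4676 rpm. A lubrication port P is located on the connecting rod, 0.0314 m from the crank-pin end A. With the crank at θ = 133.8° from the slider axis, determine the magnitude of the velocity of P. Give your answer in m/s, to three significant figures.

16.0

ω = 489.7 rad/s.  Crank-pin speed |V_A| = rω = 18.265 m/s, perpendicular to OA.
Rod angle: sinφ = −(r/L) sinθ ⇒ φ = -10.882°; ω_rod = −rω cosθ/√(L²−r²sin²θ) = +90.275 rad/s.
V_P = V_A + ω_rod × AP, with AP = 0.0314 m along the rod.
Components: V_Px = −rω sinθ − a·ω_rod·sinφ = -12.648 m/s;  V_Py = rω cosθ + a·ω_rod·cosφ = -9.8581 m/s.
|V_P| = √(V_Px² + V_Py²) = 16.036 m/s.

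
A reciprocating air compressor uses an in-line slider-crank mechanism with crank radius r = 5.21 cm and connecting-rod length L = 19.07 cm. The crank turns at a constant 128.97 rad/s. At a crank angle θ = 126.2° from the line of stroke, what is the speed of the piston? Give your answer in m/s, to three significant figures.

4.53

ω = 129 rad/s
For an in-line slider-crank, x = r cosθ + √(L² − r² sin²θ), so v = −rω sinθ·[1 + r cosθ/√(L² − r² sin²θ)].
With r = 0.0521 m, L = 0.1907 m, θ = 126.2°: √(L² − r² sin²θ) = 0.18601 m.
v = −0.0521·129·0.80696·[1 + 0.0521·-0.59061/0.18601] = -4.5253 m/s.
|v| = 4.5253 m/s.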